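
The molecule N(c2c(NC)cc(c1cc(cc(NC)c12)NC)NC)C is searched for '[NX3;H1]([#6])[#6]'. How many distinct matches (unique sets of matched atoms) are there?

[NX3;H1]([#6])[#6] is the SMARTS for a secondary amine: a trivalent nitrogen with one H, bonded to two carbons.
The molecule carries 5 separate instances of an N-methylamino group (-NHCH3) meeting every constraint; each maps to a distinct set of atoms, giving 5 matches.

5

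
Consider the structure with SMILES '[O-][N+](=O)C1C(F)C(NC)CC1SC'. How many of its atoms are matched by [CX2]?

The query [CX2] means: C with X2: aliphatic carbon with exactly 2 total connections.
Check the 13 heavy atoms by environment: 7× C (X4) → no; 1× N (X3) → no; 1× F (X1) → no; 1× N (charge +1, X3) → no; 1× O (charge -1, X1) → no; 1× O (X1) → no; 1× S (X2) → no.
No environment satisfies the query, so 0 matching atoms.

0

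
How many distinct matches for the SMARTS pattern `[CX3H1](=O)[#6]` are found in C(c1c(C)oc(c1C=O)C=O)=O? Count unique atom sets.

3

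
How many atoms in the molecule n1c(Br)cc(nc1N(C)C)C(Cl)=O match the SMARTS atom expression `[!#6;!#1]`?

6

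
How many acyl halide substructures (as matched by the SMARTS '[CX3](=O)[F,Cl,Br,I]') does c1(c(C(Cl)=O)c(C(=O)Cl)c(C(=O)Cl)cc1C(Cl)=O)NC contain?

[CX3](=O)[F,Cl,Br,I] is the SMARTS for an acyl halide: a carbonyl carbon bonded to a halogen.
The molecule carries 4 separate instances of an acyl chloride (-C(=O)Cl) meeting every constraint; each maps to a distinct set of atoms, giving 4 matches.

4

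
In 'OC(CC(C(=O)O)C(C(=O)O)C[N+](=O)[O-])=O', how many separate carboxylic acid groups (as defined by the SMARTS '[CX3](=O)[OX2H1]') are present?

[CX3](=O)[OX2H1] is the SMARTS for a carboxylic acid: an sp2 carbon double-bonded to O and single-bonded to an -OH oxygen.
The molecule carries 3 separate instances of a carboxylic acid group (-C(=O)OH) meeting every constraint; each maps to a distinct set of atoms, giving 3 matches.

3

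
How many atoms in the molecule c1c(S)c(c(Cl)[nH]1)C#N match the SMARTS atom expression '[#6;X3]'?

4

The query [#6;X3] means: any carbon (aromatic or not) with three total connections.
Check the 9 heavy atoms by environment: 1× n (aromatic, X3) → no; 4× c (aromatic, X3) → match; 1× C (X2) → no; 1× N (X1) → no; 1× Cl (X1) → no; 1× S (X2) → no.
That gives 4 matching atoms.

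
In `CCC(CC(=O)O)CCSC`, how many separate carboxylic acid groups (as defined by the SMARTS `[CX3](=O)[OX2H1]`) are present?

[CX3](=O)[OX2H1] is the SMARTS for a carboxylic acid: an sp2 carbon double-bonded to O and single-bonded to an -OH oxygen.
Exactly one fragment in the molecule meets all constraints, giving 1 match.

1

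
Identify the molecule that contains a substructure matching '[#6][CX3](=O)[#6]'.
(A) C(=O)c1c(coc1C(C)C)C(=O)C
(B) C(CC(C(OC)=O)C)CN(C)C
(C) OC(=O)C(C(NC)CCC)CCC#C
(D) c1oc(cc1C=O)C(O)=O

[#6][CX3](=O)[#6] describes a carbonyl carbon (no H) flanked by two carbons (a ketone).
(A) contains an acetyl/ketone group (-C(=O)CH3), which satisfies every atom and bond constraint.
(B) has a methyl-ester group (-C(=O)OCH3) but one neighbour of the carbonyl carbon is O, not C.
(C) has a carboxylic acid group (-C(=O)OH) but one neighbour of the carbonyl carbon is O, not C.
(D) has an aldehyde (-CHO) but the carbonyl carbon has H1, so it is not flanked by two carbons.
So the answer is (A).

A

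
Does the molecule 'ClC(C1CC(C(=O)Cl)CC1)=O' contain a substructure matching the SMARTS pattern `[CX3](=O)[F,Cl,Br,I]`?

Yes

The pattern [CX3](=O)[F,Cl,Br,I] describes a carbonyl carbon bonded to a halogen — an acyl halide.
The molecule carries an acyl chloride (-C(=O)Cl), whose atoms satisfy every constraint of the query, so the pattern matches.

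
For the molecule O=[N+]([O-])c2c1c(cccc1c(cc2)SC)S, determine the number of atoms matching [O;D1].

The query [O;D1] means: aliphatic oxygen bonded to exactly one heavy atom.
Check the 16 heavy atoms by environment: 5× c (aromatic, D3) → no; 5× c (aromatic, D2) → no; 1× N (charge +1, D3) → no; 1× O (charge -1, D1) → match; 1× O (D1) → match; 1× S (D1) → no; 1× S (D2) → no; 1× C (D1) → no.
Summing the matching environments: 1 + 1 = 2 matching atoms.

2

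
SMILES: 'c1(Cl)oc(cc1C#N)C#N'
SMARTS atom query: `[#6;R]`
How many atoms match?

The query [#6;R] means: carbon that is part of a ring.
Check the 10 heavy atoms by environment: 1× o (aromatic, in 5-ring) → no; 4× c (aromatic, in 5-ring) → match; 2× C (acyclic) → no; 2× N (acyclic) → no; 1× Cl (acyclic) → no.
That gives 4 matching atoms.

4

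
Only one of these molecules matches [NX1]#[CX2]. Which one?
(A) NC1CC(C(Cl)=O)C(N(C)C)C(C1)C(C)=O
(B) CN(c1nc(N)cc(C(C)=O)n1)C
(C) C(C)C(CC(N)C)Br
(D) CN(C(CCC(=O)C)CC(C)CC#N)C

[NX1]#[CX2] describes a nitrogen triple-bonded to a two-connected carbon (a nitrile).
(A) has a primary amino group (-NH2) but the nitrogen is NX3 (three connections), not NX1 triple-bonded.
(B) has a primary amino group (-NH2) but the nitrogen is NX3 (three connections), not NX1 triple-bonded.
(C) has a primary amino group (-NH2) but the nitrogen is NX3 (three connections), not NX1 triple-bonded.
(D) contains a nitrile (-C#N), which satisfies every atom and bond constraint.
So the answer is (D).

D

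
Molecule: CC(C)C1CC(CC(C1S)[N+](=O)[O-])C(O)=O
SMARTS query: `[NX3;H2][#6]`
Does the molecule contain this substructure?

The pattern [NX3;H2][#6] describes a trivalent nitrogen with two H attached to carbon — a primary amine.
The closest candidate here is a nitro group (-[N+](=O)[O-]), but the nitrogen is [N+] with no H, not NX3H2. No other fragment satisfies the full query, so there is no match.

No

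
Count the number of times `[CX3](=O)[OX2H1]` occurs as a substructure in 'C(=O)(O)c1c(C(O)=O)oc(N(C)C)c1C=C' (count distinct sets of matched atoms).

2

[CX3](=O)[OX2H1] is the SMARTS for a carboxylic acid: an sp2 carbon double-bonded to O and single-bonded to an -OH oxygen.
The molecule carries 2 separate instances of a carboxylic acid group (-C(=O)OH) meeting every constraint; each maps to a distinct set of atoms, giving 2 matches.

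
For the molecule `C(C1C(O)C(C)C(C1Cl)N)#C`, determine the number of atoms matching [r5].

5

The query [r5] means: r5 matches atoms in a five-membered ring.
Check the 11 heavy atoms by environment: 5× C (in 5-ring) → match; 1× Cl (acyclic) → no; 3× C (acyclic) → no; 1× N (acyclic) → no; 1× O (acyclic) → no.
That gives 5 matching atoms.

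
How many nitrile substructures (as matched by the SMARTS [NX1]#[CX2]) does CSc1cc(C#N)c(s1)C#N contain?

[NX1]#[CX2] is the SMARTS for a nitrile: a nitrogen triple-bonded to a two-connected carbon.
The molecule carries 2 separate instances of a nitrile (-C#N) meeting every constraint; each maps to a distinct set of atoms, giving 2 matches.

2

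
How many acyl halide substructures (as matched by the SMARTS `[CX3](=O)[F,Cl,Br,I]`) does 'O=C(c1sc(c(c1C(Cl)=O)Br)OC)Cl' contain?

2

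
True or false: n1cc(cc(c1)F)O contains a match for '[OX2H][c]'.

True

The pattern [OX2H][c] describes a hydroxyl oxygen attached to an aromatic carbon — a phenol.
The molecule carries a hydroxyl group (-OH), whose atoms satisfy every constraint of the query, so the pattern matches.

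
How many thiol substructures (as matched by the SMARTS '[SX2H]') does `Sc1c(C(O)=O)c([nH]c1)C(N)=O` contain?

1

[SX2H] is the SMARTS for a thiol: an aliphatic sulfur with two connections, one being H.
Exactly one fragment in the molecule meets all constraints, giving 1 match.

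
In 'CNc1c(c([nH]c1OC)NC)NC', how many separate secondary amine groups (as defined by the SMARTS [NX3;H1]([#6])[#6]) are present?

[NX3;H1]([#6])[#6] is the SMARTS for a secondary amine: a trivalent nitrogen with one H, bonded to two carbons.
The molecule carries 3 separate instances of an N-methylamino group (-NHCH3) meeting every constraint; each maps to a distinct set of atoms, giving 3 matches.

3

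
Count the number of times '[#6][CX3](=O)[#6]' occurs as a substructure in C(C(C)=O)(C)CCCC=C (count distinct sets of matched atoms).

1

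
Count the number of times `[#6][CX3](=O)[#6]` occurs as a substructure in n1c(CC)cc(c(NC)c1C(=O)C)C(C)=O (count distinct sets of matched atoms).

[#6][CX3](=O)[#6] is the SMARTS for a ketone: a carbonyl carbon (no H) flanked by two carbons.
The molecule carries 2 separate instances of an acetyl/ketone group (-C(=O)CH3) meeting every constraint; each maps to a distinct set of atoms, giving 2 matches.

2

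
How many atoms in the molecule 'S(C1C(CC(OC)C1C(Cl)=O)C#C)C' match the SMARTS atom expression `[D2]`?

4

The query [D2] means: atom with exactly two heavy-atom neighbours.
Check the 14 heavy atoms by environment: 5× C (D3) → no; 2× C (D2) → match; 1× O (D1) → no; 1× Cl (D1) → no; 1× O (D2) → match; 3× C (D1) → no; 1× S (D2) → match.
Summing the matching environments: 2 + 1 + 1 = 4 matching atoms.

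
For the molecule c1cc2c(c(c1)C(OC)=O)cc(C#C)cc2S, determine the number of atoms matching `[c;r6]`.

The query [c;r6] means: aromatic carbon that belongs to a six-membered ring.
Check the 17 heavy atoms by environment: 10× c (aromatic, in 6-ring) → match; 4× C (acyclic) → no; 2× O (acyclic) → no; 1× S (acyclic) → no.
That gives 10 matching atoms.

10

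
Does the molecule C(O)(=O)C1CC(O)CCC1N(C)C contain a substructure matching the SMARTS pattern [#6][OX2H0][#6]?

The pattern [#6][OX2H0][#6] describes an aliphatic oxygen bridging two carbons with no H on the oxygen — an ether.
The closest candidate here is a hydroxyl group (-OH), but the oxygen has H1, not H0 bridging two carbons. No other fragment satisfies the full query, so there is no match.

No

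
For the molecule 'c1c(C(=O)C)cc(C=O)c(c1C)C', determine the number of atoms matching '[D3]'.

5

The query [D3] means: atom with exactly three heavy-atom neighbours.
Check the 13 heavy atoms by environment: 4× c (aromatic, D3) → match; 2× c (aromatic, D2) → no; 1× C (D3) → match; 2× O (D1) → no; 3× C (D1) → no; 1× C (D2) → no.
Summing the matching environments: 4 + 1 = 5 matching atoms.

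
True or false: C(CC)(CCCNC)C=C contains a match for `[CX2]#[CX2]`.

False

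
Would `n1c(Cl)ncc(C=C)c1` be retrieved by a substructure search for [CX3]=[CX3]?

The pattern [CX3]=[CX3] describes a non-aromatic C=C double bond between two sp2 carbons — an alkene.
The molecule carries a vinyl group (-CH=CH2), whose atoms satisfy every constraint of the query, so the pattern matches.

Yes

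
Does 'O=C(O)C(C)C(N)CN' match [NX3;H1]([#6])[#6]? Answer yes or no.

No

The pattern [NX3;H1]([#6])[#6] describes a trivalent nitrogen with one H, bonded to two carbons — a secondary amine.
The closest candidate here is a primary amino group (-NH2), but the nitrogen has H2 and only one carbon neighbour. No other fragment satisfies the full query, so there is no match.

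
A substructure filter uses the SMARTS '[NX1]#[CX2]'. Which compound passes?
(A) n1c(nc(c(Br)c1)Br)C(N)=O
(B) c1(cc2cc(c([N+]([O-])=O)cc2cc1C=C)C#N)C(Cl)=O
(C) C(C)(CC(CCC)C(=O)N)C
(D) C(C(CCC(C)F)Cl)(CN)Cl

B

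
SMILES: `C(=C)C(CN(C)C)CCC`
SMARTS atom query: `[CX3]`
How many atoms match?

2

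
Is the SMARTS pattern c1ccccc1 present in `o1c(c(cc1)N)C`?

The pattern c1ccccc1 describes six aromatic carbons in a ring — a benzene ring.
The closest candidate here is a methyl group (-CH3), but no six-membered all-carbon aromatic ring is present. No other fragment satisfies the full query, so there is no match.

No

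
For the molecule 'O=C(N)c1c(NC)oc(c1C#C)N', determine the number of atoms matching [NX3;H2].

2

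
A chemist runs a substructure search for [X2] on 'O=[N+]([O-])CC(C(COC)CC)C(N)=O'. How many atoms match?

1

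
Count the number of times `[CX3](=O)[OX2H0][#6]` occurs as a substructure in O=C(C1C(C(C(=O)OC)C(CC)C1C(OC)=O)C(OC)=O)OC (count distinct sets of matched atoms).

4

[CX3](=O)[OX2H0][#6] is the SMARTS for an ester: a carbonyl carbon bonded to an oxygen that is itself bonded to carbon (no H on that O).
The molecule carries 4 separate instances of a methyl-ester group (-C(=O)OCH3) meeting every constraint; each maps to a distinct set of atoms, giving 4 matches.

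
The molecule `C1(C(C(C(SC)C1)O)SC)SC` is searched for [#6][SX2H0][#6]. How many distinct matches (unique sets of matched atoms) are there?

3

[#6][SX2H0][#6] is the SMARTS for a thioether: an aliphatic sulfur bridging two carbons with no H on the sulfur.
The molecule carries 3 separate instances of a methylthio ether (-SCH3) meeting every constraint; each maps to a distinct set of atoms, giving 3 matches.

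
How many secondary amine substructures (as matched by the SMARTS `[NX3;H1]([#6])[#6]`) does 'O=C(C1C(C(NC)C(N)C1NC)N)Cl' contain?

2

[NX3;H1]([#6])[#6] is the SMARTS for a secondary amine: a trivalent nitrogen with one H, bonded to two carbons.
The molecule carries 2 separate instances of an N-methylamino group (-NHCH3) meeting every constraint; each maps to a distinct set of atoms, giving 2 matches.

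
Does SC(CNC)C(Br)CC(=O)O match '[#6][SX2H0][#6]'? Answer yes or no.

The pattern [#6][SX2H0][#6] describes an aliphatic sulfur bridging two carbons with no H on the sulfur — a thioether.
The closest candidate here is a thiol (-SH), but the sulfur has H1, not H0 bridging two carbons. No other fragment satisfies the full query, so there is no match.

No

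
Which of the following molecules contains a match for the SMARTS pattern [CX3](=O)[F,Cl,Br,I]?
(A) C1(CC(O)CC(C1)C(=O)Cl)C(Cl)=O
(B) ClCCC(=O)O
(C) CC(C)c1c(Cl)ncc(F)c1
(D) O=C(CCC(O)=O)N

A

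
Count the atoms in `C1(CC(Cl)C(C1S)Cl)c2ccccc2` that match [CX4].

5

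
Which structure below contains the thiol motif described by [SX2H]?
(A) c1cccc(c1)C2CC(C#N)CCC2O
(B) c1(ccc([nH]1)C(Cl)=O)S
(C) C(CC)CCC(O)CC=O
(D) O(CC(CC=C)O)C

B

[SX2H] describes an aliphatic sulfur with two connections, one being H (a thiol).
(A) has a hydroxyl group (-OH) but it is an -OH, not an -SH.
(B) contains a thiol (-SH), which satisfies every atom and bond constraint.
(C) has a hydroxyl group (-OH) but it is an -OH, not an -SH.
(D) has a hydroxyl group (-OH) but it is an -OH, not an -SH.
So the answer is (B).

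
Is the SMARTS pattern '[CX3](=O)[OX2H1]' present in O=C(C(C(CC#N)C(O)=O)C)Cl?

The pattern [CX3](=O)[OX2H1] describes an sp2 carbon double-bonded to O and single-bonded to an -OH oxygen — a carboxylic acid.
The molecule carries a carboxylic acid group (-C(=O)OH), whose atoms satisfy every constraint of the query, so the pattern matches.

Yes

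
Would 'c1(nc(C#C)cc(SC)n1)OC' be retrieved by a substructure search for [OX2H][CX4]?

The pattern [OX2H][CX4] describes a hydroxyl oxygen bound to an sp3 (X4) carbon — an aliphatic alcohol.
The closest candidate here is a methoxy ether (-OCH3), but the oxygen has H0 (ether), not H1. No other fragment satisfies the full query, so there is no match.

No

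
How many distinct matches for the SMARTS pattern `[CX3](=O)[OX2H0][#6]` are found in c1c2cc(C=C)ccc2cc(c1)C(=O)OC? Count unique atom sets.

[CX3](=O)[OX2H0][#6] is the SMARTS for an ester: a carbonyl carbon bonded to an oxygen that is itself bonded to carbon (no H on that O).
Exactly one fragment in the molecule meets all constraints, giving 1 match.

1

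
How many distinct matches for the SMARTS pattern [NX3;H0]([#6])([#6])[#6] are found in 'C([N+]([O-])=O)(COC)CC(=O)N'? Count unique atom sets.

0

[NX3;H0]([#6])([#6])[#6] is the SMARTS for a tertiary amine: a trivalent nitrogen with no H, bonded to three carbons.
The molecule has a primary amide (-C(=O)NH2), but the amide nitrogen has H2 and only one carbon neighbour; nothing else fits, so there are 0 matches.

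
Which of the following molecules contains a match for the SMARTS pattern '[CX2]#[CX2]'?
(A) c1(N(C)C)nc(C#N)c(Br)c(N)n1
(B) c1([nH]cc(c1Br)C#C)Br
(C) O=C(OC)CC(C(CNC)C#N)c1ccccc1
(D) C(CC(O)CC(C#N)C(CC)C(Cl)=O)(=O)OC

[CX2]#[CX2] describes a carbon-carbon triple bond (an alkyne).
(A) has a nitrile (-C#N) but the triple bond is C#N, not C#C.
(B) contains an ethynyl group (-C#CH), which satisfies every atom and bond constraint.
(C) has a nitrile (-C#N) but the triple bond is C#N, not C#C.
(D) has a nitrile (-C#N) but the triple bond is C#N, not C#C.
So the answer is (B).

B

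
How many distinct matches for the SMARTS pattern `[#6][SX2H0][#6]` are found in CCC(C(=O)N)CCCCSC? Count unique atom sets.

1

[#6][SX2H0][#6] is the SMARTS for a thioether: an aliphatic sulfur bridging two carbons with no H on the sulfur.
Exactly one fragment in the molecule meets all constraints, giving 1 match.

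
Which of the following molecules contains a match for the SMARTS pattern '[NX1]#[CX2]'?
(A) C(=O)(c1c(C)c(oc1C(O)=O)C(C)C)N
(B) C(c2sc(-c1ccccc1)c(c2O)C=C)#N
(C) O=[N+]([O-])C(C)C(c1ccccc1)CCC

B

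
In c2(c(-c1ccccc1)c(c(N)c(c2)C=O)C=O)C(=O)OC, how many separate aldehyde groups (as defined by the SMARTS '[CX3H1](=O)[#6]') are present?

[CX3H1](=O)[#6] is the SMARTS for an aldehyde: an sp2 carbon with one H, double-bonded to O and single-bonded to carbon.
The molecule carries 2 separate instances of an aldehyde (-CHO) meeting every constraint; each maps to a distinct set of atoms, giving 2 matches.

2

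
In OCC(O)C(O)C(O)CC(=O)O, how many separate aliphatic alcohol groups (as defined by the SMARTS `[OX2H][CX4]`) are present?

[OX2H][CX4] is the SMARTS for an aliphatic alcohol: a hydroxyl oxygen bound to an sp3 (X4) carbon.
The molecule carries 4 separate instances of a hydroxyl group (-OH) meeting every constraint; each maps to a distinct set of atoms, giving 4 matches.

4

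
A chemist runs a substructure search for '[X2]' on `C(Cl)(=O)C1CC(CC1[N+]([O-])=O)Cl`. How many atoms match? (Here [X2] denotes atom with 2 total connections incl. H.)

0

The query [X2] means: any atom with exactly two total connections (bonds + H).
Check the 12 heavy atoms by environment: 5× C (X4) → no; 1× N (charge +1, X3) → no; 1× O (charge -1, X1) → no; 2× O (X1) → no; 1× C (X3) → no; 2× Cl (X1) → no.
No environment satisfies the query, so 0 matching atoms.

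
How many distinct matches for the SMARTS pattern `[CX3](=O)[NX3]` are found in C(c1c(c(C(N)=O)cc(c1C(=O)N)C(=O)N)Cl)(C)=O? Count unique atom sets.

3

[CX3](=O)[NX3] is the SMARTS for an amide: a carbonyl carbon bonded to a trivalent nitrogen.
The molecule carries 3 separate instances of a primary amide (-C(=O)NH2) meeting every constraint; each maps to a distinct set of atoms, giving 3 matches.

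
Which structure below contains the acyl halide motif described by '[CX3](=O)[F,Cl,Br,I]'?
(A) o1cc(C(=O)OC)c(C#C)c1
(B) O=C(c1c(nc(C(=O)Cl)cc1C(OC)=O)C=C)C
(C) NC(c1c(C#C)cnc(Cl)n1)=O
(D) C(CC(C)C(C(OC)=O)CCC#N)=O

[CX3](=O)[F,Cl,Br,I] describes a carbonyl carbon bonded to a halogen (an acyl halide).
(A) has a methyl-ester group (-C(=O)OCH3) but the carbonyl is bonded to -O-C, not to a halogen.
(B) contains an acyl chloride (-C(=O)Cl), which satisfies every atom and bond constraint.
(C) has a chloro substituent but the Cl is not on a carbonyl carbon.
(D) has a methyl-ester group (-C(=O)OCH3) but the carbonyl is bonded to -O-C, not to a halogen.
So the answer is (B).

B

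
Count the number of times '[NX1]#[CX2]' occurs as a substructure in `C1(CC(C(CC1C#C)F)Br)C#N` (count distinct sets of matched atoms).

[NX1]#[CX2] is the SMARTS for a nitrile: a nitrogen triple-bonded to a two-connected carbon.
Exactly one fragment in the molecule meets all constraints, giving 1 match.

1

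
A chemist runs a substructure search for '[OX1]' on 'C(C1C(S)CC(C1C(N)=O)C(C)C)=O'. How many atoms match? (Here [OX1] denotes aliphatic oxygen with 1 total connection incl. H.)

2

The query [OX1] means: aliphatic oxygen with one total connection — typically a carbonyl =O or an oxide.
Check the 14 heavy atoms by environment: 8× C (X4) → no; 2× C (X3) → no; 2× O (X1) → match; 1× N (X3) → no; 1× S (X2) → no.
That gives 2 matching atoms.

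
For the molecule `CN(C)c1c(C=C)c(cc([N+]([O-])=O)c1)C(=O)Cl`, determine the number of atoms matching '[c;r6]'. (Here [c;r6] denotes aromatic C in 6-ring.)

6

The query [c;r6] means: aromatic carbon that belongs to a six-membered ring.
Check the 17 heavy atoms by environment: 6× c (aromatic, in 6-ring) → match; 5× C (acyclic) → no; 2× O (acyclic) → no; 1× Cl (acyclic) → no; 1× N (acyclic) → no; 1× N (charge +1, acyclic) → no; 1× O (charge -1, acyclic) → no.
That gives 6 matching atoms.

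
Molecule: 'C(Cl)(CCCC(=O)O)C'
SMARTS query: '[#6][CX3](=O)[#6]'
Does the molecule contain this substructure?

The pattern [#6][CX3](=O)[#6] describes a carbonyl carbon (no H) flanked by two carbons — a ketone.
The closest candidate here is a carboxylic acid group (-C(=O)OH), but one neighbour of the carbonyl carbon is O, not C. No other fragment satisfies the full query, so there is no match.

No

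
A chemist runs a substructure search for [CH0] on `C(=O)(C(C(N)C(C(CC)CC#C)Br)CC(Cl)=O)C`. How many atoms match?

3

The query [CH0] means: aliphatic carbon with no attached hydrogen.
Check the 18 heavy atoms by environment: 3× C (H2) → no; 5× C (H1) → no; 1× Br (H0) → no; 1× N (H2) → no; 3× C (H0) → match; 2× O (H0) → no; 1× Cl (H0) → no; 2× C (H3) → no.
That gives 3 matching atoms.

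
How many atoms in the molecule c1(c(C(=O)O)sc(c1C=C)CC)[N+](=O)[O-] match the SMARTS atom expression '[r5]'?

The query [r5] means: r5 matches atoms in a five-membered ring.
Check the 15 heavy atoms by environment: 1× s (aromatic, in 5-ring) → match; 4× c (aromatic, in 5-ring) → match; 5× C (acyclic) → no; 1× N (charge +1, acyclic) → no; 1× O (charge -1, acyclic) → no; 3× O (acyclic) → no.
Summing the matching environments: 1 + 4 = 5 matching atoms.

5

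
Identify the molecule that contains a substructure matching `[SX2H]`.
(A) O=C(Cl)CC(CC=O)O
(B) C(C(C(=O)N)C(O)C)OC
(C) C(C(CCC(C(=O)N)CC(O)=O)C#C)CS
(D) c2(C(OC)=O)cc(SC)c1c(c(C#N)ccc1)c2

[SX2H] describes an aliphatic sulfur with two connections, one being H (a thiol).
(A) has a hydroxyl group (-OH) but it is an -OH, not an -SH.
(B) has a hydroxyl group (-OH) but it is an -OH, not an -SH.
(C) contains a thiol (-SH), which satisfies every atom and bond constraint.
(D) has a methylthio ether (-SCH3) but the sulfur has H0 (bonded to two carbons), not H1.
So the answer is (C).

C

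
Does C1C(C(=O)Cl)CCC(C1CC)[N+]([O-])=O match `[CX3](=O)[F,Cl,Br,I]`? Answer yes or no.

The pattern [CX3](=O)[F,Cl,Br,I] describes a carbonyl carbon bonded to a halogen — an acyl halide.
The molecule carries an acyl chloride (-C(=O)Cl), whose atoms satisfy every constraint of the query, so the pattern matches.

Yes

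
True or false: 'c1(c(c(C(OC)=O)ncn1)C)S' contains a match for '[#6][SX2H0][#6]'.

False

The pattern [#6][SX2H0][#6] describes an aliphatic sulfur bridging two carbons with no H on the sulfur — a thioether.
The closest candidate here is a thiol (-SH), but the sulfur has H1, not H0 bridging two carbons. No other fragment satisfies the full query, so there is no match.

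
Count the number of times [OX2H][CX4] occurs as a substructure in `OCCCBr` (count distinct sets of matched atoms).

1

[OX2H][CX4] is the SMARTS for an aliphatic alcohol: a hydroxyl oxygen bound to an sp3 (X4) carbon.
Exactly one fragment in the molecule meets all constraints, giving 1 match.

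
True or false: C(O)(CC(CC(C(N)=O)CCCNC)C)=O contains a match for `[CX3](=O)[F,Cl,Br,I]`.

False

The pattern [CX3](=O)[F,Cl,Br,I] describes a carbonyl carbon bonded to a halogen — an acyl halide.
The closest candidate here is a carboxylic acid group (-C(=O)OH), but the carbonyl is bonded to -OH, not to a halogen. No other fragment satisfies the full query, so there is no match.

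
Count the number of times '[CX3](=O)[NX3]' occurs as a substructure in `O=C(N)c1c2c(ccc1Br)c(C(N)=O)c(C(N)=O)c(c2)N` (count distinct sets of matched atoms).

[CX3](=O)[NX3] is the SMARTS for an amide: a carbonyl carbon bonded to a trivalent nitrogen.
The molecule carries 3 separate instances of a primary amide (-C(=O)NH2) meeting every constraint; each maps to a distinct set of atoms, giving 3 matches.

3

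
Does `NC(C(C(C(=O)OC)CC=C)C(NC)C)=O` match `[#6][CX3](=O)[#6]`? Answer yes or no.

No

The pattern [#6][CX3](=O)[#6] describes a carbonyl carbon (no H) flanked by two carbons — a ketone.
The closest candidate here is a primary amide (-C(=O)NH2), but one neighbour of the carbonyl carbon is N, not C. No other fragment satisfies the full query, so there is no match.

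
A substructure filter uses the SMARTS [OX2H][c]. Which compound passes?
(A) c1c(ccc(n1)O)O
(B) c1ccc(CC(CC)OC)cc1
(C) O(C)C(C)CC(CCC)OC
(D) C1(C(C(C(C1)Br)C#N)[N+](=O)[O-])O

[OX2H][c] describes a hydroxyl oxygen attached to an aromatic carbon (a phenol).
(A) contains a hydroxyl group (-OH), which satisfies every atom and bond constraint.
(B) has a methoxy ether (-OCH3) but the oxygen has H0, not H1.
(C) has a methoxy ether (-OCH3) but the oxygen has H0, not H1.
(D) has a hydroxyl group (-OH) but the -OH is on an aliphatic carbon, not an aromatic c.
So the answer is (A).

A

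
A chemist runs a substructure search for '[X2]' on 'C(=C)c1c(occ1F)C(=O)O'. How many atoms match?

Check the 11 heavy atoms by environment: 1× o (aromatic, X2) → match; 4× c (aromatic, X3) → no; 3× C (X3) → no; 1× O (X1) → no; 1× O (X2) → match; 1× F (X1) → no.
Summing the matching environments: 1 + 1 = 2 matching atoms.

2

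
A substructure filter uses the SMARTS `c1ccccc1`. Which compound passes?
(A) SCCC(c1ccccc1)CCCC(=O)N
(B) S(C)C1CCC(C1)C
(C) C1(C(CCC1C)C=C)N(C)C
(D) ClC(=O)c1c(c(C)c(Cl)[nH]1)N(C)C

c1ccccc1 describes six aromatic carbons in a ring (a benzene ring).
(A) contains a phenyl ring, which satisfies every atom and bond constraint.
(B) has a methyl group (-CH3) but no six-membered all-carbon aromatic ring is present.
(C) has a methyl group (-CH3) but no six-membered all-carbon aromatic ring is present.
(D) has a methyl group (-CH3) but no six-membered all-carbon aromatic ring is present.
So the answer is (A).

A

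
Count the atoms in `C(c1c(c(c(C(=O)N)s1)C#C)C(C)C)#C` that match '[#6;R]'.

Check the 15 heavy atoms by environment: 1× s (aromatic, in 5-ring) → no; 4× c (aromatic, in 5-ring) → match; 8× C (acyclic) → no; 1× O (acyclic) → no; 1× N (acyclic) → no.
That gives 4 matching atoms.

4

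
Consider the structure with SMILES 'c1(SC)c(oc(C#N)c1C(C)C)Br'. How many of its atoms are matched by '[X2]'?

3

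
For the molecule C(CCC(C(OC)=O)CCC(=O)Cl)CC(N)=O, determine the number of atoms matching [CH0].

3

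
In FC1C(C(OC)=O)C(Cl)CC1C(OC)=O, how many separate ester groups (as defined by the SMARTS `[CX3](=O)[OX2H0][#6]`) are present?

2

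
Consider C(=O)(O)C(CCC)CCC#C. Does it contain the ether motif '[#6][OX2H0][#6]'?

No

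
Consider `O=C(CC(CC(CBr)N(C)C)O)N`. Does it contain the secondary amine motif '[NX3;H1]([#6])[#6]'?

No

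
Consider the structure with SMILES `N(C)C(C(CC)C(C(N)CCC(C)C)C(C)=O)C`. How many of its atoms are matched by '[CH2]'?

3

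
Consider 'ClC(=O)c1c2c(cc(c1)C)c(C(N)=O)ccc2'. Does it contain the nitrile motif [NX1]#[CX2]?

No

The pattern [NX1]#[CX2] describes a nitrogen triple-bonded to a two-connected carbon — a nitrile.
The closest candidate here is a primary amide (-C(=O)NH2), but the nitrogen is NX3, not NX1. No other fragment satisfies the full query, so there is no match.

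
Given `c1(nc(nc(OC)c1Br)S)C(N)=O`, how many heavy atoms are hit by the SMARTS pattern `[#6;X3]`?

5

The query [#6;X3] means: any carbon (aromatic or not) with three total connections.
Check the 13 heavy atoms by environment: 2× n (aromatic, X2) → no; 4× c (aromatic, X3) → match; 1× S (X2) → no; 1× Br (X1) → no; 1× O (X2) → no; 1× C (X4) → no; 1× C (X3) → match; 1× O (X1) → no; 1× N (X3) → no.
Summing the matching environments: 4 + 1 = 5 matching atoms.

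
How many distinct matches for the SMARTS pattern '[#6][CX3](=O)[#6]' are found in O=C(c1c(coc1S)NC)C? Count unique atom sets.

1

[#6][CX3](=O)[#6] is the SMARTS for a ketone: a carbonyl carbon (no H) flanked by two carbons.
Exactly one fragment in the molecule meets all constraints, giving 1 match.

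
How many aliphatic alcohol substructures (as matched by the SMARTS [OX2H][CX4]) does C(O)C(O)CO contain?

[OX2H][CX4] is the SMARTS for an aliphatic alcohol: a hydroxyl oxygen bound to an sp3 (X4) carbon.
The molecule carries 3 separate instances of a hydroxyl group (-OH) meeting every constraint; each maps to a distinct set of atoms, giving 3 matches.

3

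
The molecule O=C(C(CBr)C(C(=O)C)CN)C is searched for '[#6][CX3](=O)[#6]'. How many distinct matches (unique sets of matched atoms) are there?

[#6][CX3](=O)[#6] is the SMARTS for a ketone: a carbonyl carbon (no H) flanked by two carbons.
The molecule carries 2 separate instances of an acetyl/ketone group (-C(=O)CH3) meeting every constraint; each maps to a distinct set of atoms, giving 2 matches.

2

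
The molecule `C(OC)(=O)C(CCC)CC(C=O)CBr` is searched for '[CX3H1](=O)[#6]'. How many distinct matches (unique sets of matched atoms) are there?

1

[CX3H1](=O)[#6] is the SMARTS for an aldehyde: an sp2 carbon with one H, double-bonded to O and single-bonded to carbon.
Exactly one fragment in the molecule meets all constraints, giving 1 match.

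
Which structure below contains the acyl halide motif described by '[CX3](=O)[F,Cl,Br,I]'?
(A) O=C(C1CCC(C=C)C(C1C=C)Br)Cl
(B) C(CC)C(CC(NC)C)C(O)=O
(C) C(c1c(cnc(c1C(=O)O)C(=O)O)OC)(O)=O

[CX3](=O)[F,Cl,Br,I] describes a carbonyl carbon bonded to a halogen (an acyl halide).
(A) contains an acyl chloride (-C(=O)Cl), which satisfies every atom and bond constraint.
(B) has a carboxylic acid group (-C(=O)OH) but the carbonyl is bonded to -OH, not to a halogen.
(C) has a carboxylic acid group (-C(=O)OH) but the carbonyl is bonded to -OH, not to a halogen.
So the answer is (A).

A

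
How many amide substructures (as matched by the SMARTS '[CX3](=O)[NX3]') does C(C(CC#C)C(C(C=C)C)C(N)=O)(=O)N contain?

2

[CX3](=O)[NX3] is the SMARTS for an amide: a carbonyl carbon bonded to a trivalent nitrogen.
The molecule carries 2 separate instances of a primary amide (-C(=O)NH2) meeting every constraint; each maps to a distinct set of atoms, giving 2 matches.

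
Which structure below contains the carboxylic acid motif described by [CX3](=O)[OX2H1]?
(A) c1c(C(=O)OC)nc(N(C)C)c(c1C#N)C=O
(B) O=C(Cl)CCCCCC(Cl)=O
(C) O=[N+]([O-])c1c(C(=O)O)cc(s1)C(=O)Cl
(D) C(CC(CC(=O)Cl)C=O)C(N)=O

[CX3](=O)[OX2H1] describes an sp2 carbon double-bonded to O and single-bonded to an -OH oxygen (a carboxylic acid).
(A) has an aldehyde (-CHO) but there is no singly-bonded oxygen on the carbonyl carbon.
(B) has an acyl chloride (-C(=O)Cl) but the carbonyl is bonded to Cl, not to an -OH oxygen.
(C) contains a carboxylic acid group (-C(=O)OH), which satisfies every atom and bond constraint.
(D) has an acyl chloride (-C(=O)Cl) but the carbonyl is bonded to Cl, not to an -OH oxygen.
So the answer is (C).

C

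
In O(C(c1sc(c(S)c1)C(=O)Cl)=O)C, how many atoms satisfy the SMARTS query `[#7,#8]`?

The query [#7,#8] means: nitrogen or oxygen (comma = OR).
Check the 13 heavy atoms by environment: 1× s (aromatic) → no; 4× c (aromatic) → no; 1× S → no; 3× C → no; 3× O → match; 1× Cl → no.
That gives 3 matching atoms.

3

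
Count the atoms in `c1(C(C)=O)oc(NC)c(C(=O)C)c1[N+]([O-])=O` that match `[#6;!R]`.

Check the 16 heavy atoms by environment: 1× o (aromatic, in 5-ring) → no; 4× c (aromatic, in 5-ring) → no; 1× N (acyclic) → no; 5× C (acyclic) → match; 3× O (acyclic) → no; 1× N (charge +1, acyclic) → no; 1× O (charge -1, acyclic) → no.
That gives 5 matching atoms.

5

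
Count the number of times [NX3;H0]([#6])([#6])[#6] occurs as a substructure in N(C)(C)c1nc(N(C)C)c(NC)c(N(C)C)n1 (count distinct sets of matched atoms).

[NX3;H0]([#6])([#6])[#6] is the SMARTS for a tertiary amine: a trivalent nitrogen with no H, bonded to three carbons.
The molecule carries 3 separate instances of a dimethylamino group (-N(CH3)2) meeting every constraint; each maps to a distinct set of atoms, giving 3 matches.

3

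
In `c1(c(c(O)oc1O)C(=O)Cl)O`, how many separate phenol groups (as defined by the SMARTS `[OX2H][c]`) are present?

[OX2H][c] is the SMARTS for a phenol: a hydroxyl oxygen attached to an aromatic carbon.
The molecule carries 3 separate instances of a hydroxyl group (-OH) meeting every constraint; each maps to a distinct set of atoms, giving 3 matches.

3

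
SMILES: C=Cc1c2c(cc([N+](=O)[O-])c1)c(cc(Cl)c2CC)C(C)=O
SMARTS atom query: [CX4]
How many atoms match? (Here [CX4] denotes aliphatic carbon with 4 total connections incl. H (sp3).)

Check the 21 heavy atoms by environment: 10× c (aromatic, X3) → no; 3× C (X4) → match; 3× C (X3) → no; 2× O (X1) → no; 1× Cl (X1) → no; 1× N (charge +1, X3) → no; 1× O (charge -1, X1) → no.
That gives 3 matching atoms.

3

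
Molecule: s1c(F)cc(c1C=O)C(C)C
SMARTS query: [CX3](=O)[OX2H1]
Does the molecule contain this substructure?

No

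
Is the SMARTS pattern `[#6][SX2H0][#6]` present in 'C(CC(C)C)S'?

The pattern [#6][SX2H0][#6] describes an aliphatic sulfur bridging two carbons with no H on the sulfur — a thioether.
The closest candidate here is a thiol (-SH), but the sulfur has H1, not H0 bridging two carbons. No other fragment satisfies the full query, so there is no match.

No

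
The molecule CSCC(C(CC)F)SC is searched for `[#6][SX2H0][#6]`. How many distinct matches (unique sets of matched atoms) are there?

[#6][SX2H0][#6] is the SMARTS for a thioether: an aliphatic sulfur bridging two carbons with no H on the sulfur.
The molecule carries 2 separate instances of a methylthio ether (-SCH3) meeting every constraint; each maps to a distinct set of atoms, giving 2 matches.

2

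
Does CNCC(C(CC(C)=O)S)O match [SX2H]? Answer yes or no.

Yes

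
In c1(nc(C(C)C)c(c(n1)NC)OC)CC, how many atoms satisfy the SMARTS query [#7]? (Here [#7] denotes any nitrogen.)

3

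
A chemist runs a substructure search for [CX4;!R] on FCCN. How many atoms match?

2

Check the 4 heavy atoms by environment: 2× C (X4, acyclic) → match; 1× F (X1, acyclic) → no; 1× N (X3, acyclic) → no.
That gives 2 matching atoms.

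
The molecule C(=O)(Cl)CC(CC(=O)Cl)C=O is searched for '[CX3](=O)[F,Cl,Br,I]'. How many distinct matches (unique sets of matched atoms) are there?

[CX3](=O)[F,Cl,Br,I] is the SMARTS for an acyl halide: a carbonyl carbon bonded to a halogen.
The molecule carries 2 separate instances of an acyl chloride (-C(=O)Cl) meeting every constraint; each maps to a distinct set of atoms, giving 2 matches.

2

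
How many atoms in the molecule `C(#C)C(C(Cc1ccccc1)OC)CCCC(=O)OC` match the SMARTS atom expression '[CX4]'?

The query [CX4] means: C with X4: aliphatic carbon with exactly 4 total connections (bonds + H).
Check the 20 heavy atoms by environment: 8× C (X4) → match; 2× O (X2) → no; 1× C (X3) → no; 1× O (X1) → no; 6× c (aromatic, X3) → no; 2× C (X2) → no.
That gives 8 matching atoms.

8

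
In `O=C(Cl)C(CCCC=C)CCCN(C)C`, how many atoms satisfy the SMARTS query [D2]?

Check the 15 heavy atoms by environment: 7× C (D2) → match; 2× C (D3) → no; 1× N (D3) → no; 3× C (D1) → no; 1× O (D1) → no; 1× Cl (D1) → no.
That gives 7 matching atoms.

7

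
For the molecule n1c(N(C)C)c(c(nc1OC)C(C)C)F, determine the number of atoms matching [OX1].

The query [OX1] means: aliphatic oxygen with one total connection — typically a carbonyl =O or an oxide.
Check the 15 heavy atoms by environment: 2× n (aromatic, X2) → no; 4× c (aromatic, X3) → no; 1× F (X1) → no; 6× C (X4) → no; 1× N (X3) → no; 1× O (X2) → no.
No environment satisfies the query, so 0 matching atoms.

0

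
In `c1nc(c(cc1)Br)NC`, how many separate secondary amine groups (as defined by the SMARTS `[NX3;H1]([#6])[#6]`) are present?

1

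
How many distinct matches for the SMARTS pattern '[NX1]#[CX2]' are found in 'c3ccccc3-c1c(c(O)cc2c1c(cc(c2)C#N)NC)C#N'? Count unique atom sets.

2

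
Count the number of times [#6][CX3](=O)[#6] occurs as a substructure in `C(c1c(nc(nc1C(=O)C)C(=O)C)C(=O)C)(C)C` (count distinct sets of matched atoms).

[#6][CX3](=O)[#6] is the SMARTS for a ketone: a carbonyl carbon (no H) flanked by two carbons.
The molecule carries 3 separate instances of an acetyl/ketone group (-C(=O)CH3) meeting every constraint; each maps to a distinct set of atoms, giving 3 matches.

3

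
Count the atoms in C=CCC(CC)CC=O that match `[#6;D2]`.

The query [#6;D2] means: any carbon bonded to exactly two heavy atoms.
Check the 9 heavy atoms by environment: 5× C (D2) → match; 1× C (D3) → no; 2× C (D1) → no; 1× O (D1) → no.
That gives 5 matching atoms.

5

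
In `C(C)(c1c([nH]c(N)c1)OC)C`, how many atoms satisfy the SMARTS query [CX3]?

Check the 11 heavy atoms by environment: 1× n (aromatic, X3) → no; 4× c (aromatic, X3) → no; 1× N (X3) → no; 1× O (X2) → no; 4× C (X4) → no.
No environment satisfies the query, so 0 matching atoms.

0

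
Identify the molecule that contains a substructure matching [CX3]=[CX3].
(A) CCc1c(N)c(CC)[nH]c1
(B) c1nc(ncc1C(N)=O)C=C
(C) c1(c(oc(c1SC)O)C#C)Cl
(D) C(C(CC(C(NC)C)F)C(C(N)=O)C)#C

B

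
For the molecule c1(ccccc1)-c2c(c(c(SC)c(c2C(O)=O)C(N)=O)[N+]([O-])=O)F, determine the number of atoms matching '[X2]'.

The query [X2] means: any atom with exactly two total connections (bonds + H).
Check the 24 heavy atoms by environment: 12× c (aromatic, X3) → no; 2× C (X3) → no; 3× O (X1) → no; 1× O (X2) → match; 1× N (X3) → no; 1× N (charge +1, X3) → no; 1× O (charge -1, X1) → no; 1× S (X2) → match; 1× C (X4) → no; 1× F (X1) → no.
Summing the matching environments: 1 + 1 = 2 matching atoms.

2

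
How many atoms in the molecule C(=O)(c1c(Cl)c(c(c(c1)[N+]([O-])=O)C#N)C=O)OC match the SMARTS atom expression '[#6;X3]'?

8

The query [#6;X3] means: any carbon (aromatic or not) with three total connections.
Check the 18 heavy atoms by environment: 6× c (aromatic, X3) → match; 2× C (X3) → match; 3× O (X1) → no; 1× O (X2) → no; 1× C (X4) → no; 1× Cl (X1) → no; 1× C (X2) → no; 1× N (X1) → no; 1× N (charge +1, X3) → no; 1× O (charge -1, X1) → no.
Summing the matching environments: 6 + 2 = 8 matching atoms.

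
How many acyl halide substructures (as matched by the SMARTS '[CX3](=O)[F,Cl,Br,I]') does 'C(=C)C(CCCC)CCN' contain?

[CX3](=O)[F,Cl,Br,I] is the SMARTS for an acyl halide: a carbonyl carbon bonded to a halogen.
No fragment in the molecule satisfies every constraint, giving 0 matches.

0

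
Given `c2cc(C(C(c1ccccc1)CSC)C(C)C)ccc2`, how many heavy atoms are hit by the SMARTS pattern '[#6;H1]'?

13

Check the 20 heavy atoms by environment: 1× C (H2) → no; 3× C (H1) → match; 3× C (H3) → no; 2× c (aromatic, H0) → no; 10× c (aromatic, H1) → match; 1× S (H0) → no.
Summing the matching environments: 3 + 10 = 13 matching atoms.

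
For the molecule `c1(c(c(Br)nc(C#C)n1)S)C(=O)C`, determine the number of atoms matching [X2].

Check the 13 heavy atoms by environment: 2× n (aromatic, X2) → match; 4× c (aromatic, X3) → no; 1× S (X2) → match; 1× C (X3) → no; 1× O (X1) → no; 1× C (X4) → no; 1× Br (X1) → no; 2× C (X2) → match.
Summing the matching environments: 2 + 1 + 2 = 5 matching atoms.

5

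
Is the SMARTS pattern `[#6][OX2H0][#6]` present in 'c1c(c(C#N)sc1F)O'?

No

The pattern [#6][OX2H0][#6] describes an aliphatic oxygen bridging two carbons with no H on the oxygen — an ether.
The closest candidate here is a hydroxyl group (-OH), but the oxygen has H1, not H0 bridging two carbons. No other fragment satisfies the full query, so there is no match.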